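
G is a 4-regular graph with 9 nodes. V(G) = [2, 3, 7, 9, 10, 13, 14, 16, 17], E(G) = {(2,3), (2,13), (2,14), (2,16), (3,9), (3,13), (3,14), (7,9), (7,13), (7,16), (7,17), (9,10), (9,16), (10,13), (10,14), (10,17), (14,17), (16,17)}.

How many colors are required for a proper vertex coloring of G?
Clique number ω(G) = 3 (lower bound: χ ≥ ω).
The clique on [2, 3, 13] has size 3, forcing χ ≥ 3, and the coloring below uses 3 colors, so χ(G) = 3.
A valid 3-coloring: color 1: [3, 7, 10]; color 2: [13, 14, 16]; color 3: [2, 9, 17].

χ(G) = 3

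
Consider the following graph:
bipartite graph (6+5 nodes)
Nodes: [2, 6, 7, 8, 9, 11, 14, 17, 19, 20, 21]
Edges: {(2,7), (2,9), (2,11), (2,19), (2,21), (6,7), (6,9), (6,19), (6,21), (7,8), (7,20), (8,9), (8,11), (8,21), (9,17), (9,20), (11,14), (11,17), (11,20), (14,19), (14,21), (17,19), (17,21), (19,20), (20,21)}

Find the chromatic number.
Clique number ω(G) = 2 (lower bound: χ ≥ ω).
The graph is bipartite (no odd cycle), so 2 colors suffice: χ(G) = 2.
A valid 2-coloring: color 1: [7, 9, 11, 19, 21]; color 2: [2, 6, 8, 14, 17, 20].

χ(G) = 2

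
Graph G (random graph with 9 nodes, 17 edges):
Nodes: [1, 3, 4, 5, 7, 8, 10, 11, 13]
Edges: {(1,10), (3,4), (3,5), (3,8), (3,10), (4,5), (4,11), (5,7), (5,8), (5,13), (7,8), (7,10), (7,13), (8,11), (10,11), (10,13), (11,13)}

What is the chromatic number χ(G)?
Clique number ω(G) = 3 (lower bound: χ ≥ ω).
The clique on [10, 11, 13] has size 3, forcing χ ≥ 3, and the coloring below uses 3 colors, so χ(G) = 3.
A valid 3-coloring: color 1: [5, 10]; color 2: [1, 4, 8, 13]; color 3: [3, 7, 11].

χ(G) = 3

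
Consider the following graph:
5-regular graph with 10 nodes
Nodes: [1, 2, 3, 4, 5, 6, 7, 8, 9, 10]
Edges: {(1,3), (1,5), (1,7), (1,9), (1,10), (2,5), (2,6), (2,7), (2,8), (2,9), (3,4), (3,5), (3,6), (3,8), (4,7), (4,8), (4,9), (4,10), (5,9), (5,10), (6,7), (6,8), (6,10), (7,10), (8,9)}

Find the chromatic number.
Clique number ω(G) = 3 (lower bound: χ ≥ ω).
Odd cycle [3, 4, 9, 2, 6] needs 3 colors (χ ≥ 3).
Vertex 8 is adjacent to every vertex of [2, 3, 4, 6, 9], which already need 3 colors among themselves, so 8 needs a new color (χ ≥ 4).
The coloring below uses 4 colors, so χ(G) = 4.
A valid 4-coloring: color 1: [2, 3, 10]; color 2: [1, 4, 6]; color 3: [5, 7, 8]; color 4: [9].

χ(G) = 4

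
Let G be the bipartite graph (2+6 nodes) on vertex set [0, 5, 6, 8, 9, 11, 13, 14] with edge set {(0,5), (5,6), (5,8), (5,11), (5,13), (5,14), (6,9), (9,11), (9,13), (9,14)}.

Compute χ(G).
Clique number ω(G) = 2 (lower bound: χ ≥ ω).
The graph is bipartite (no odd cycle), so 2 colors suffice: χ(G) = 2.
A valid 2-coloring: color 1: [5, 9]; color 2: [0, 6, 8, 11, 13, 14].

χ(G) = 2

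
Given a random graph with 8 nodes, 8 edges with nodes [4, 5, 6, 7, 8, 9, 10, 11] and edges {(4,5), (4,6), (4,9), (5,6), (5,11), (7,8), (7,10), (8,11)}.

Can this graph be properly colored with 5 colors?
Yes, G is 5-colorable

A valid 5-coloring: color 1: [5, 8, 9, 10]; color 2: [4, 7, 11]; color 3: [6].
(χ(G) = 3 ≤ 5.)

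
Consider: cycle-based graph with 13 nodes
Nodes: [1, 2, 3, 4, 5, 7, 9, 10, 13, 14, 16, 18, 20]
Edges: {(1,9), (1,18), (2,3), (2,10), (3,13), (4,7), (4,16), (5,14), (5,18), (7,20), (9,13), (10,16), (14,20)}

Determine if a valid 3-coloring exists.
Yes, G is 3-colorable

A valid 3-coloring: color 1: [2, 7, 9, 14, 16, 18]; color 2: [1, 3, 4, 5, 10, 20]; color 3: [13].
(χ(G) = 3 ≤ 3.)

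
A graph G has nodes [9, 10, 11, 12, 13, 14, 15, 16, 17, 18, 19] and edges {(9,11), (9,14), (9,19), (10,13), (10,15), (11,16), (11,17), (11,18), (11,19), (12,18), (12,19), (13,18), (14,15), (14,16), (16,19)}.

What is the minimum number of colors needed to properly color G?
Clique number ω(G) = 3 (lower bound: χ ≥ ω).
The clique on [11, 16, 19] has size 3, forcing χ ≥ 3, and the coloring below uses 3 colors, so χ(G) = 3.
A valid 3-coloring: color 1: [10, 11, 12, 14]; color 2: [15, 17, 18, 19]; color 3: [9, 13, 16].

χ(G) = 3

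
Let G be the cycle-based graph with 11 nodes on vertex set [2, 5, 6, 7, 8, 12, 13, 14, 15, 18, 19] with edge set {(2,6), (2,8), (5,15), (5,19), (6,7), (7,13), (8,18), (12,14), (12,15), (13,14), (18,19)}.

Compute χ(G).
Clique number ω(G) = 2 (lower bound: χ ≥ ω).
Odd cycle [13, 14, 12, 15, 5, 19, 18, 8, 2, 6, 7] needs 3 colors (χ ≥ 3).
The coloring below uses 3 colors, so χ(G) = 3.
A valid 3-coloring: color 1: [5, 6, 12, 13, 18]; color 2: [7, 8, 14, 15, 19]; color 3: [2].

χ(G) = 3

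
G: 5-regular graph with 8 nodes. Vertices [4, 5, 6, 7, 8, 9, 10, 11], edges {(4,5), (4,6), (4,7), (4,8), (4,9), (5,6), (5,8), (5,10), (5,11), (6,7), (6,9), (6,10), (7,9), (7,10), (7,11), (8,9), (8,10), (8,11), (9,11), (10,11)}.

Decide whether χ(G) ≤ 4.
Yes, G is 4-colorable

A valid 4-coloring: color 1: [9, 10]; color 2: [4, 11]; color 3: [5, 7]; color 4: [6, 8].
(χ(G) = 4 ≤ 4.)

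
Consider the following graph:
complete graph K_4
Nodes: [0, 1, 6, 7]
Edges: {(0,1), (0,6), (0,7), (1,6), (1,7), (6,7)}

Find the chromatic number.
Clique number ω(G) = 4 (lower bound: χ ≥ ω).
The clique on [0, 1, 6, 7] has size 4, forcing χ ≥ 4, and the coloring below uses 4 colors, so χ(G) = 4.
A valid 4-coloring: color 1: [0]; color 2: [6]; color 3: [1]; color 4: [7].

χ(G) = 4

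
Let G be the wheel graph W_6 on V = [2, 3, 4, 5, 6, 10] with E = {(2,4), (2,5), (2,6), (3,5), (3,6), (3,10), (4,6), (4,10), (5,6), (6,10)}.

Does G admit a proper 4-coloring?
Yes, G is 4-colorable

A valid 4-coloring: color 1: [6]; color 2: [4, 5]; color 3: [2, 3]; color 4: [10].
(χ(G) = 4 ≤ 4.)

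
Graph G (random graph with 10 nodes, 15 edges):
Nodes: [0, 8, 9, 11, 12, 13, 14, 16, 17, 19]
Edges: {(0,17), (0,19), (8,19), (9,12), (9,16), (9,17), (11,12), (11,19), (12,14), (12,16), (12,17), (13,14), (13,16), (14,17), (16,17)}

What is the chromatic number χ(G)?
χ(G) = 4

Clique number ω(G) = 4 (lower bound: χ ≥ ω).
The clique on [9, 12, 16, 17] has size 4, forcing χ ≥ 4, and the coloring below uses 4 colors, so χ(G) = 4.
A valid 4-coloring: color 1: [8, 11, 13, 17]; color 2: [12, 19]; color 3: [0, 14, 16]; color 4: [9].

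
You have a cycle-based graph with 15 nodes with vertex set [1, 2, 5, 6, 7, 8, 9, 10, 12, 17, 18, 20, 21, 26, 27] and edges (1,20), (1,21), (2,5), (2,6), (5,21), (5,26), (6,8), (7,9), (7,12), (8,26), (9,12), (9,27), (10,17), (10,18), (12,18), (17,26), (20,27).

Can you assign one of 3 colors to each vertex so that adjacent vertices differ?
Yes, G is 3-colorable

A valid 3-coloring: color 1: [5, 6, 9, 17, 18, 20]; color 2: [1, 2, 10, 12, 26, 27]; color 3: [7, 8, 21].
(χ(G) = 3 ≤ 3.)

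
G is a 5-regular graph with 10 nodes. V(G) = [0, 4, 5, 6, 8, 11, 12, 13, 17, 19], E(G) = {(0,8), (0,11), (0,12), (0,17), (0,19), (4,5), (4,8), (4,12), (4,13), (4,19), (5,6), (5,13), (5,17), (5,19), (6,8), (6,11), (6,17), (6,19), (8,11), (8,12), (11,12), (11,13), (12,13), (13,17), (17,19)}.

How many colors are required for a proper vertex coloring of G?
χ(G) = 4

Clique number ω(G) = 4 (lower bound: χ ≥ ω).
The clique on [0, 8, 11, 12] has size 4, forcing χ ≥ 4, and the coloring below uses 4 colors, so χ(G) = 4.
A valid 4-coloring: color 1: [4, 11, 17]; color 2: [0, 5]; color 3: [8, 13, 19]; color 4: [6, 12].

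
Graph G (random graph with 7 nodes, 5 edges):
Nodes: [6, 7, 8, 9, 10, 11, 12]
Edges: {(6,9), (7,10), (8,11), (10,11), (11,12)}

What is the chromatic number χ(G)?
χ(G) = 2

Clique number ω(G) = 2 (lower bound: χ ≥ ω).
The graph is bipartite (no odd cycle), so 2 colors suffice: χ(G) = 2.
A valid 2-coloring: color 1: [7, 9, 11]; color 2: [6, 8, 10, 12].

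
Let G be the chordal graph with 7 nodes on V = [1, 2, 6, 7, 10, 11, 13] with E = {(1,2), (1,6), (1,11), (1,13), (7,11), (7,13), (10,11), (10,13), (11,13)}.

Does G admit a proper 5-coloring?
Yes, G is 5-colorable

A valid 5-coloring: color 1: [1, 7, 10]; color 2: [2, 6, 11]; color 3: [13].
(χ(G) = 3 ≤ 5.)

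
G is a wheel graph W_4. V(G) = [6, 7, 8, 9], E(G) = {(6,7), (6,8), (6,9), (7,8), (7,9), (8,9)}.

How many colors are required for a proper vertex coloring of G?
Clique number ω(G) = 4 (lower bound: χ ≥ ω).
The clique on [6, 7, 8, 9] has size 4, forcing χ ≥ 4, and the coloring below uses 4 colors, so χ(G) = 4.
A valid 4-coloring: color 1: [9]; color 2: [8]; color 3: [7]; color 4: [6].

χ(G) = 4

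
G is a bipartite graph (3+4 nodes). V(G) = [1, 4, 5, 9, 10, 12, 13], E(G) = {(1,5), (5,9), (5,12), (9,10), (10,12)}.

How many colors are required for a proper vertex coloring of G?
Clique number ω(G) = 2 (lower bound: χ ≥ ω).
The graph is bipartite (no odd cycle), so 2 colors suffice: χ(G) = 2.
A valid 2-coloring: color 1: [4, 5, 10, 13]; color 2: [1, 9, 12].

χ(G) = 2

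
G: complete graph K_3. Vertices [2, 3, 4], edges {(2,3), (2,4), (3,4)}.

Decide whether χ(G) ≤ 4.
Yes, G is 4-colorable

A valid 4-coloring: color 1: [4]; color 2: [3]; color 3: [2].
(χ(G) = 3 ≤ 4.)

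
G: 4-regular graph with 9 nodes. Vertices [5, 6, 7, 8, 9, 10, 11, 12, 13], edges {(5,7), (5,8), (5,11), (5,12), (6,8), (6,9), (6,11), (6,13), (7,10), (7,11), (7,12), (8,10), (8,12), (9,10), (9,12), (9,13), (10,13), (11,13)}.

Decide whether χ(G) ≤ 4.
A valid 4-coloring: color 1: [10, 11, 12]; color 2: [7, 8, 13]; color 3: [5, 6]; color 4: [9].
(χ(G) = 4 ≤ 4.)

Yes, G is 4-colorable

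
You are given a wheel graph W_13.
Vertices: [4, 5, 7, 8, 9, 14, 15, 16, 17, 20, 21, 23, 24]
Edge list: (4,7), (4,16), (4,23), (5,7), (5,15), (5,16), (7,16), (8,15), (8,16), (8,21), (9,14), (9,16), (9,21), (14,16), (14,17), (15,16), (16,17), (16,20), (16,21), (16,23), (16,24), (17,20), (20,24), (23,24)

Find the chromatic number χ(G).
χ(G) = 3

Clique number ω(G) = 3 (lower bound: χ ≥ ω).
The clique on [4, 16, 23] has size 3, forcing χ ≥ 3, and the coloring below uses 3 colors, so χ(G) = 3.
A valid 3-coloring: color 1: [16]; color 2: [4, 5, 8, 9, 17, 24]; color 3: [7, 14, 15, 20, 21, 23].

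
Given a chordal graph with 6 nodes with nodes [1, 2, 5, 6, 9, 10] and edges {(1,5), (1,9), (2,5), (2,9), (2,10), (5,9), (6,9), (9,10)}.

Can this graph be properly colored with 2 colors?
The clique on vertices [1, 5, 9] has size 3 > 2, so it alone needs 3 colors.

No, G is not 2-colorable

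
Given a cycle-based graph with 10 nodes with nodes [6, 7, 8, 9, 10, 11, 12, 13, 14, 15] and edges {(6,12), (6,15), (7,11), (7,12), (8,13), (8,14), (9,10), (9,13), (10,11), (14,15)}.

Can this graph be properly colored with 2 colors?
A valid 2-coloring: color 1: [8, 9, 11, 12, 15]; color 2: [6, 7, 10, 13, 14].
(χ(G) = 2 ≤ 2.)

Yes, G is 2-colorable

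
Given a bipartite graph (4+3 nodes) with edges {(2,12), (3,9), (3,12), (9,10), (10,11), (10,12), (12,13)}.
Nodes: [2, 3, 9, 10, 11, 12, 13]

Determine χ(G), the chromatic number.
Clique number ω(G) = 2 (lower bound: χ ≥ ω).
The graph is bipartite (no odd cycle), so 2 colors suffice: χ(G) = 2.
A valid 2-coloring: color 1: [9, 11, 12]; color 2: [2, 3, 10, 13].

χ(G) = 2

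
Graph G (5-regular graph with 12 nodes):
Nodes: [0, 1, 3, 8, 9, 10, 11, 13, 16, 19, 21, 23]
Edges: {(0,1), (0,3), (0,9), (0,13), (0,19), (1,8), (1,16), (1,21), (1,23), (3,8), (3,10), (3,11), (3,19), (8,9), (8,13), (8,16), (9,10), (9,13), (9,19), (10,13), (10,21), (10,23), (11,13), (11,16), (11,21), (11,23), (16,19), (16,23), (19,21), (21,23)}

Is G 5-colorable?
A valid 5-coloring: color 1: [3, 9, 16, 21]; color 2: [0, 8, 10, 11]; color 3: [13, 19, 23]; color 4: [1].
(χ(G) = 4 ≤ 5.)

Yes, G is 5-colorable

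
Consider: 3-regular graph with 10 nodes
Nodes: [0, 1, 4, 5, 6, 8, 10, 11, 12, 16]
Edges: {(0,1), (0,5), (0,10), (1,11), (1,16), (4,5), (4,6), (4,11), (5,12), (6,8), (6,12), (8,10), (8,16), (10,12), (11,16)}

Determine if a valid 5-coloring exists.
A valid 5-coloring: color 1: [0, 8, 11, 12]; color 2: [5, 6, 10, 16]; color 3: [1, 4].
(χ(G) = 3 ≤ 5.)

Yes, G is 5-colorable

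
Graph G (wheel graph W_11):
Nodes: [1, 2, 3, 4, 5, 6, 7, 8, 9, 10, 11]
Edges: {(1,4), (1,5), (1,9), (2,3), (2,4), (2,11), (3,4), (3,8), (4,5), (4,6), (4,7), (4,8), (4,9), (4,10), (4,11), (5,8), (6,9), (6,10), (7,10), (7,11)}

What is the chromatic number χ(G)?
Clique number ω(G) = 3 (lower bound: χ ≥ ω).
The clique on [1, 4, 9] has size 3, forcing χ ≥ 3, and the coloring below uses 3 colors, so χ(G) = 3.
A valid 3-coloring: color 1: [4]; color 2: [3, 5, 9, 10, 11]; color 3: [1, 2, 6, 7, 8].

χ(G) = 3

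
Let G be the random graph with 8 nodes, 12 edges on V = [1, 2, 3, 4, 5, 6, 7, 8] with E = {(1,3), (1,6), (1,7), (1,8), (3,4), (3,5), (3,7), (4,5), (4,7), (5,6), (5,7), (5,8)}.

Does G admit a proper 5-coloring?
A valid 5-coloring: color 1: [1, 2, 5]; color 2: [6, 7, 8]; color 3: [3]; color 4: [4].
(χ(G) = 4 ≤ 5.)

Yes, G is 5-colorable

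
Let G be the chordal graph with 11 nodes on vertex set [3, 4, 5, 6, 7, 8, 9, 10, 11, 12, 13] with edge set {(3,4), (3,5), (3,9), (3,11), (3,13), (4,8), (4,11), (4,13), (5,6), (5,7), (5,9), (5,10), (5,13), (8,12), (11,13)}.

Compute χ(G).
Clique number ω(G) = 4 (lower bound: χ ≥ ω).
The clique on [3, 4, 11, 13] has size 4, forcing χ ≥ 4, and the coloring below uses 4 colors, so χ(G) = 4.
A valid 4-coloring: color 1: [4, 5, 12]; color 2: [3, 6, 7, 8, 10]; color 3: [9, 13]; color 4: [11].

χ(G) = 4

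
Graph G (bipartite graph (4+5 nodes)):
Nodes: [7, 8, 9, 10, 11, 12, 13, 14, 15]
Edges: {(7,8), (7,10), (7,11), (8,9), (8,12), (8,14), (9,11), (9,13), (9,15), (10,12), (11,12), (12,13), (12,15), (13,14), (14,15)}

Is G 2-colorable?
Yes, G is 2-colorable

A valid 2-coloring: color 1: [7, 9, 12, 14]; color 2: [8, 10, 11, 13, 15].
(χ(G) = 2 ≤ 2.)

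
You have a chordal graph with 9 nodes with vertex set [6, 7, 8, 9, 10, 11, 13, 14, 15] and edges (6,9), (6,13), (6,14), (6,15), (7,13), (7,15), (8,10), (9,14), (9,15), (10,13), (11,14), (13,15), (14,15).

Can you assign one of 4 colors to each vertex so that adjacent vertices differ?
Yes, G is 4-colorable

A valid 4-coloring: color 1: [10, 11, 15]; color 2: [8, 13, 14]; color 3: [6, 7]; color 4: [9].
(χ(G) = 4 ≤ 4.)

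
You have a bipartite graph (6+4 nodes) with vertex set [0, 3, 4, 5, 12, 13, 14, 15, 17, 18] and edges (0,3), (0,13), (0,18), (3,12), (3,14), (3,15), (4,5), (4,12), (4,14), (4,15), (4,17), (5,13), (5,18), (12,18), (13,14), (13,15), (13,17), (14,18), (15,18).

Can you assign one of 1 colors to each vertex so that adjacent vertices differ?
No, G is not 1-colorable

Edge (0,18) forces its endpoints to differ, so 1 color is not enough.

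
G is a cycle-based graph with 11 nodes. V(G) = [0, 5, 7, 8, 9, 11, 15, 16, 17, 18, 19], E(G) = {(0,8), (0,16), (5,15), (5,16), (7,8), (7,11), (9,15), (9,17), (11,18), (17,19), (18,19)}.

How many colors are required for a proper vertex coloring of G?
χ(G) = 3

Clique number ω(G) = 2 (lower bound: χ ≥ ω).
Odd cycle [15, 9, 17, 19, 18, 11, 7, 8, 0, 16, 5] needs 3 colors (χ ≥ 3).
The coloring below uses 3 colors, so χ(G) = 3.
A valid 3-coloring: color 1: [7, 15, 16, 17, 18]; color 2: [5, 8, 9, 11, 19]; color 3: [0].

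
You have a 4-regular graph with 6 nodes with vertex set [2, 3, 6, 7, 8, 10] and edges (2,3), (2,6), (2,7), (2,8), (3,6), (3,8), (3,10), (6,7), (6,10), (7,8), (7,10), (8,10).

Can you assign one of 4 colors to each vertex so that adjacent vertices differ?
A valid 4-coloring: color 1: [6, 8]; color 2: [3, 7]; color 3: [2, 10].
(χ(G) = 3 ≤ 4.)

Yes, G is 4-colorable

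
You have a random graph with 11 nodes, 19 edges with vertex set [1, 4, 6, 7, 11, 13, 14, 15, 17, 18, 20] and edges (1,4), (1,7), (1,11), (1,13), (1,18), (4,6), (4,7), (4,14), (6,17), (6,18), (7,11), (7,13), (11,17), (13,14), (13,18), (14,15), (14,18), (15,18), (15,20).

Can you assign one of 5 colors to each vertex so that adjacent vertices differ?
A valid 5-coloring: color 1: [7, 17, 18, 20]; color 2: [1, 6, 14]; color 3: [4, 11, 13, 15].
(χ(G) = 3 ≤ 5.)

Yes, G is 5-colorable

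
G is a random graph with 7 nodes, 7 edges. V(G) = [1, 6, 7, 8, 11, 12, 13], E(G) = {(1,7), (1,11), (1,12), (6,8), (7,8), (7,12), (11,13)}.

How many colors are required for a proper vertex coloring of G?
Clique number ω(G) = 3 (lower bound: χ ≥ ω).
The clique on [1, 7, 12] has size 3, forcing χ ≥ 3, and the coloring below uses 3 colors, so χ(G) = 3.
A valid 3-coloring: color 1: [6, 7, 11]; color 2: [1, 8, 13]; color 3: [12].

χ(G) = 3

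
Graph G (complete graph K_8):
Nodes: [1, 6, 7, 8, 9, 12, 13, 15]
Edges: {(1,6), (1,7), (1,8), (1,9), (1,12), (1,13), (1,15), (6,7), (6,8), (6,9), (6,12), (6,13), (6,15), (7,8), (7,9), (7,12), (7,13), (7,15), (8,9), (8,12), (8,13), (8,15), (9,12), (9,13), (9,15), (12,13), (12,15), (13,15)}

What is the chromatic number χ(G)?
χ(G) = 8

Clique number ω(G) = 8 (lower bound: χ ≥ ω).
The clique on [1, 6, 7, 8, 9, 12, 13, 15] has size 8, forcing χ ≥ 8, and the coloring below uses 8 colors, so χ(G) = 8.
A valid 8-coloring: color 1: [12]; color 2: [8]; color 3: [9]; color 4: [13]; color 5: [7]; color 6: [15]; color 7: [6]; color 8: [1].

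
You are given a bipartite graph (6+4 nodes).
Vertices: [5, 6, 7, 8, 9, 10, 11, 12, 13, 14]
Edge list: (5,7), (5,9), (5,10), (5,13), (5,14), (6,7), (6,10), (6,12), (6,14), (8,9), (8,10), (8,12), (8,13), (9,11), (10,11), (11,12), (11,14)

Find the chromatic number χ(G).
χ(G) = 2

Clique number ω(G) = 2 (lower bound: χ ≥ ω).
The graph is bipartite (no odd cycle), so 2 colors suffice: χ(G) = 2.
A valid 2-coloring: color 1: [5, 6, 8, 11]; color 2: [7, 9, 10, 12, 13, 14].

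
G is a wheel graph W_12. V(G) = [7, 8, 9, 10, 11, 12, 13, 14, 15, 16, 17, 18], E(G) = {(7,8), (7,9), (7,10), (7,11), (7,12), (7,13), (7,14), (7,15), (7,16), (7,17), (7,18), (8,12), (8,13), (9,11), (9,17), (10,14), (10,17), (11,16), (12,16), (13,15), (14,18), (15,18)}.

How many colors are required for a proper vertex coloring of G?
Clique number ω(G) = 3 (lower bound: χ ≥ ω).
Odd cycle [18, 15, 13, 8, 12, 16, 11, 9, 17, 10, 14] needs 3 colors (χ ≥ 3).
Vertex 7 is adjacent to every vertex of [8, 9, 10, 11, 12, 13, 14, 15, 16, 17, 18], which already need 3 colors among themselves, so 7 needs a new color (χ ≥ 4).
The coloring below uses 4 colors, so χ(G) = 4.
A valid 4-coloring: color 1: [7]; color 2: [10, 11, 12, 13, 18]; color 3: [8, 9, 14, 15, 16]; color 4: [17].

χ(G) = 4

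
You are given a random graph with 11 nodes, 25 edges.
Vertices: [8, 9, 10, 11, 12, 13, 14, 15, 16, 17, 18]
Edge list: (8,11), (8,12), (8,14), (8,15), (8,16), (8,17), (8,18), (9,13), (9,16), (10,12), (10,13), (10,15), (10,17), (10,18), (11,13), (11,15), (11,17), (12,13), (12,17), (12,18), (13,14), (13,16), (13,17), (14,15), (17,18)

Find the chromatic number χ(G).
Clique number ω(G) = 4 (lower bound: χ ≥ ω).
The clique on [8, 12, 17, 18] has size 4, forcing χ ≥ 4, and the coloring below uses 4 colors, so χ(G) = 4.
A valid 4-coloring: color 1: [8, 9, 10]; color 2: [14, 16, 17]; color 3: [11, 12]; color 4: [13, 15, 18].

χ(G) = 4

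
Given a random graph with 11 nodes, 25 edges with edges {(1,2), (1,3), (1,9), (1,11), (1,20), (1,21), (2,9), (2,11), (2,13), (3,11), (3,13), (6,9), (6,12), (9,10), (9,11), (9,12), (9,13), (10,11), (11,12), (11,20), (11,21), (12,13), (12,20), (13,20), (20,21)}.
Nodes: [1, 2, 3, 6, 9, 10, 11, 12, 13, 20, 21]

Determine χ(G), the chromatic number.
χ(G) = 4

Clique number ω(G) = 4 (lower bound: χ ≥ ω).
The clique on [1, 2, 9, 11] has size 4, forcing χ ≥ 4, and the coloring below uses 4 colors, so χ(G) = 4.
A valid 4-coloring: color 1: [6, 11, 13]; color 2: [3, 9, 21]; color 3: [1, 10, 12]; color 4: [2, 20].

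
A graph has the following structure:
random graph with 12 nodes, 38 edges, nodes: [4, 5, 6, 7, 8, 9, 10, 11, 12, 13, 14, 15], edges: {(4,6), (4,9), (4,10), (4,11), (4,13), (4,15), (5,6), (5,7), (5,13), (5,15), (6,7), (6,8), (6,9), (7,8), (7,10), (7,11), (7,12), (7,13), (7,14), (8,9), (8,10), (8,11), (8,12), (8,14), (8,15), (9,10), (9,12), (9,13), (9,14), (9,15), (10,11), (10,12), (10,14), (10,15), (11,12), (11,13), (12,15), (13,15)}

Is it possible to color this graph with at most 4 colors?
The clique on vertices [8, 9, 10, 12, 15] has size 5 > 4, so it alone needs 5 colors.

No, G is not 4-colorable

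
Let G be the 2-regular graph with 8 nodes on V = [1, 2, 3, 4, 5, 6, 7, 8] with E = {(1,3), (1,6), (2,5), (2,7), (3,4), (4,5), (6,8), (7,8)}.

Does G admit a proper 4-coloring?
A valid 4-coloring: color 1: [3, 5, 6, 7]; color 2: [1, 2, 4, 8].
(χ(G) = 2 ≤ 4.)

Yes, G is 4-colorable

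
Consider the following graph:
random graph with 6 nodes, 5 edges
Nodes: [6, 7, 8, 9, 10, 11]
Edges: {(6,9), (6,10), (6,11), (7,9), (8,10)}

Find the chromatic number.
Clique number ω(G) = 2 (lower bound: χ ≥ ω).
The graph is bipartite (no odd cycle), so 2 colors suffice: χ(G) = 2.
A valid 2-coloring: color 1: [6, 7, 8]; color 2: [9, 10, 11].

χ(G) = 2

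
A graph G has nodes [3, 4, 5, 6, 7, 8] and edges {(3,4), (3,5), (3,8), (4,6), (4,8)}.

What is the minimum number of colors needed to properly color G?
χ(G) = 3

Clique number ω(G) = 3 (lower bound: χ ≥ ω).
The clique on [3, 4, 8] has size 3, forcing χ ≥ 3, and the coloring below uses 3 colors, so χ(G) = 3.
A valid 3-coloring: color 1: [3, 6, 7]; color 2: [4, 5]; color 3: [8].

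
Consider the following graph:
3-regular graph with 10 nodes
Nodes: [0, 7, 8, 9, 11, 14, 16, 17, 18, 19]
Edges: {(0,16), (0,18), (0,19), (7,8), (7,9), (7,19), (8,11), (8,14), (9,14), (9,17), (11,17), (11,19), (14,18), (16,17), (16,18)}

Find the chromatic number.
χ(G) = 3

Clique number ω(G) = 3 (lower bound: χ ≥ ω).
The clique on [0, 16, 18] has size 3, forcing χ ≥ 3, and the coloring below uses 3 colors, so χ(G) = 3.
A valid 3-coloring: color 1: [0, 7, 14, 17]; color 2: [8, 9, 16, 19]; color 3: [11, 18].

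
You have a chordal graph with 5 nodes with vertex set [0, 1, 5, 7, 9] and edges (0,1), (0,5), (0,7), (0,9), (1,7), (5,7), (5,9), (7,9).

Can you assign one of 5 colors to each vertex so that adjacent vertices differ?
Yes, G is 5-colorable

A valid 5-coloring: color 1: [7]; color 2: [0]; color 3: [1, 5]; color 4: [9].
(χ(G) = 4 ≤ 5.)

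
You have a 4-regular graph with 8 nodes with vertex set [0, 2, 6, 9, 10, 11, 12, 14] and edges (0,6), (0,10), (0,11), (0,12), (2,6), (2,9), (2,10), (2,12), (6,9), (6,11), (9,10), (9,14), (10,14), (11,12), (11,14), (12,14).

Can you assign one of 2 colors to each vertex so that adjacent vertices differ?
No, G is not 2-colorable

The clique on vertices [0, 11, 12] has size 3 > 2, so it alone needs 3 colors.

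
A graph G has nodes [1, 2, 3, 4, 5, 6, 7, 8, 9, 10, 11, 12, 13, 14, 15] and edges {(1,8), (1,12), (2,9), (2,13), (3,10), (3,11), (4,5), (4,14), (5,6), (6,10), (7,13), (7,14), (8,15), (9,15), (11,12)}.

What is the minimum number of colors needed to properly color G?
χ(G) = 3

Clique number ω(G) = 2 (lower bound: χ ≥ ω).
Odd cycle [10, 6, 5, 4, 14, 7, 13, 2, 9, 15, 8, 1, 12, 11, 3] needs 3 colors (χ ≥ 3).
The coloring below uses 3 colors, so χ(G) = 3.
A valid 3-coloring: color 1: [5, 8, 9, 10, 11, 13, 14]; color 2: [1, 2, 3, 4, 6, 7, 15]; color 3: [12].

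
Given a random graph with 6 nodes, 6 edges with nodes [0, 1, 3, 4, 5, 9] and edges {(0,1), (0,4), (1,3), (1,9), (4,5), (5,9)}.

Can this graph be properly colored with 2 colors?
Odd cycle [5, 4, 0, 1, 9] needs 3 colors (χ ≥ 3).
Hence χ(G) ≥ 3 > 2, so no proper 2-coloring exists.

No, G is not 2-colorable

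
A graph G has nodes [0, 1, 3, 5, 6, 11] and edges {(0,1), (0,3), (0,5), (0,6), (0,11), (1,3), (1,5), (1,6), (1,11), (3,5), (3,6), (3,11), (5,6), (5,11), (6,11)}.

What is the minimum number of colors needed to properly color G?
Clique number ω(G) = 6 (lower bound: χ ≥ ω).
The clique on [0, 1, 3, 5, 6, 11] has size 6, forcing χ ≥ 6, and the coloring below uses 6 colors, so χ(G) = 6.
A valid 6-coloring: color 1: [11]; color 2: [1]; color 3: [5]; color 4: [6]; color 5: [0]; color 6: [3].

χ(G) = 6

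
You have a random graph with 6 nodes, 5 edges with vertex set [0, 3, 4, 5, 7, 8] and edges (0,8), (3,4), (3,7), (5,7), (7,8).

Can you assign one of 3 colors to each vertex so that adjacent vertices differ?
A valid 3-coloring: color 1: [0, 4, 7]; color 2: [3, 5, 8].
(χ(G) = 2 ≤ 3.)

Yes, G is 3-colorable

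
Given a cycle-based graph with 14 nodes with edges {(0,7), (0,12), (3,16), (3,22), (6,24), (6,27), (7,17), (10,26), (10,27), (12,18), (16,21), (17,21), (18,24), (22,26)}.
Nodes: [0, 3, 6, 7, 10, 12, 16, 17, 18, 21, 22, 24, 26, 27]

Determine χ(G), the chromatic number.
χ(G) = 2

Clique number ω(G) = 2 (lower bound: χ ≥ ω).
The graph is bipartite (no odd cycle), so 2 colors suffice: χ(G) = 2.
A valid 2-coloring: color 1: [3, 7, 12, 21, 24, 26, 27]; color 2: [0, 6, 10, 16, 17, 18, 22].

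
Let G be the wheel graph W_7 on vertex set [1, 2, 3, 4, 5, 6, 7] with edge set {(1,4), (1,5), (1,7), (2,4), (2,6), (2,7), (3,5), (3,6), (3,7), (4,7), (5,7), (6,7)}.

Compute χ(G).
χ(G) = 3

Clique number ω(G) = 3 (lower bound: χ ≥ ω).
The clique on [1, 4, 7] has size 3, forcing χ ≥ 3, and the coloring below uses 3 colors, so χ(G) = 3.
A valid 3-coloring: color 1: [7]; color 2: [4, 5, 6]; color 3: [1, 2, 3].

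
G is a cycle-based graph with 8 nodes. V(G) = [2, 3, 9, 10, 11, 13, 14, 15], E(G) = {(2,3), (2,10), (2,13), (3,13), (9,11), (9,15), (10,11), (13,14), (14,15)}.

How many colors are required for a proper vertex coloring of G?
Clique number ω(G) = 3 (lower bound: χ ≥ ω).
The clique on [2, 3, 13] has size 3, forcing χ ≥ 3, and the coloring below uses 3 colors, so χ(G) = 3.
A valid 3-coloring: color 1: [2, 11, 14]; color 2: [10, 13, 15]; color 3: [3, 9].

χ(G) = 3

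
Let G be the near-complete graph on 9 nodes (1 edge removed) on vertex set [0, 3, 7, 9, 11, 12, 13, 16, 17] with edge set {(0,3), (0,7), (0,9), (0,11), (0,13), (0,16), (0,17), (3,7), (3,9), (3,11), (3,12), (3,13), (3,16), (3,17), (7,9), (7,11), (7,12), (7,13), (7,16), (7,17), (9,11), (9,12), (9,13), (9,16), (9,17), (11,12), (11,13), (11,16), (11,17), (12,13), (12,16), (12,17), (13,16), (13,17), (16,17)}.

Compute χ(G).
Clique number ω(G) = 8 (lower bound: χ ≥ ω).
The clique on [0, 3, 7, 9, 11, 13, 16, 17] has size 8, forcing χ ≥ 8, and the coloring below uses 8 colors, so χ(G) = 8.
A valid 8-coloring: color 1: [11]; color 2: [9]; color 3: [7]; color 4: [3]; color 5: [17]; color 6: [16]; color 7: [13]; color 8: [0, 12].

χ(G) = 8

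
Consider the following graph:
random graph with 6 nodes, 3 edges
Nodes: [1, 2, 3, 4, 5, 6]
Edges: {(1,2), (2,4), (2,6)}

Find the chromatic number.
Clique number ω(G) = 2 (lower bound: χ ≥ ω).
The graph is bipartite (no odd cycle), so 2 colors suffice: χ(G) = 2.
A valid 2-coloring: color 1: [2, 3, 5]; color 2: [1, 4, 6].

χ(G) = 2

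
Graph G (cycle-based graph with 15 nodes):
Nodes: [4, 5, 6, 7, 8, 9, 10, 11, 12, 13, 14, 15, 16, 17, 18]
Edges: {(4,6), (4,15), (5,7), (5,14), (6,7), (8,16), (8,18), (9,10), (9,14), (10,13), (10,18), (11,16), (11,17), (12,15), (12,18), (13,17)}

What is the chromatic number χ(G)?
Clique number ω(G) = 2 (lower bound: χ ≥ ω).
Odd cycle [16, 8, 18, 10, 13, 17, 11] needs 3 colors (χ ≥ 3).
The coloring below uses 3 colors, so χ(G) = 3.
A valid 3-coloring: color 1: [5, 6, 9, 15, 16, 17, 18]; color 2: [4, 7, 8, 10, 11, 12, 14]; color 3: [13].

χ(G) = 3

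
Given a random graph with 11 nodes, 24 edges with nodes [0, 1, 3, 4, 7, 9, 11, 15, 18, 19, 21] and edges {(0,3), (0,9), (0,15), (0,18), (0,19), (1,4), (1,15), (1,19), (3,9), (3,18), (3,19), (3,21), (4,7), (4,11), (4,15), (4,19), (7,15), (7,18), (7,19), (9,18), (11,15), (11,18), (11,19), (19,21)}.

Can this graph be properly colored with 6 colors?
Yes, G is 6-colorable

A valid 6-coloring: color 1: [15, 18, 19]; color 2: [3, 4]; color 3: [0, 1, 7, 11, 21]; color 4: [9].
(χ(G) = 4 ≤ 6.)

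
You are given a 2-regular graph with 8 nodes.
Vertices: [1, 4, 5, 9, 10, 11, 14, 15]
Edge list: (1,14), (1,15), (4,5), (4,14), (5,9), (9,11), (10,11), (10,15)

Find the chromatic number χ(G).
Clique number ω(G) = 2 (lower bound: χ ≥ ω).
The graph is bipartite (no odd cycle), so 2 colors suffice: χ(G) = 2.
A valid 2-coloring: color 1: [1, 4, 9, 10]; color 2: [5, 11, 14, 15].

χ(G) = 2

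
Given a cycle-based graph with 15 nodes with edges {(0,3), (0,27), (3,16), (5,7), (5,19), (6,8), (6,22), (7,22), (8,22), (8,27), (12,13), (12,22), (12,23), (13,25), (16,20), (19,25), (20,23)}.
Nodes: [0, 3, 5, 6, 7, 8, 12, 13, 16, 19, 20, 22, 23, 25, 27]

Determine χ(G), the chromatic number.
Clique number ω(G) = 3 (lower bound: χ ≥ ω).
The clique on [6, 8, 22] has size 3, forcing χ ≥ 3, and the coloring below uses 3 colors, so χ(G) = 3.
A valid 3-coloring: color 1: [3, 5, 22, 23, 25, 27]; color 2: [0, 7, 8, 12, 19, 20]; color 3: [6, 13, 16].

χ(G) = 3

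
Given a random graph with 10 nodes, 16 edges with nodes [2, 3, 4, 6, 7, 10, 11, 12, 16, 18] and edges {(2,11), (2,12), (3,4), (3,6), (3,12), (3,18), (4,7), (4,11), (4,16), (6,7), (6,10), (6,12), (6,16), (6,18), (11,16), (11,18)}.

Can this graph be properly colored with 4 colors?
A valid 4-coloring: color 1: [6, 11]; color 2: [2, 3, 7, 10, 16]; color 3: [4, 12, 18].
(χ(G) = 3 ≤ 4.)

Yes, G is 4-colorable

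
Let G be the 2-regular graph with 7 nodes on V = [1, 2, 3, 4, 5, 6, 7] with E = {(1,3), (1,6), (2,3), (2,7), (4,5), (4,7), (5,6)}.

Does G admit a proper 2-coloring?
Odd cycle [6, 1, 3, 2, 7, 4, 5] needs 3 colors (χ ≥ 3).
Hence χ(G) ≥ 3 > 2, so no proper 2-coloring exists.

No, G is not 2-colorable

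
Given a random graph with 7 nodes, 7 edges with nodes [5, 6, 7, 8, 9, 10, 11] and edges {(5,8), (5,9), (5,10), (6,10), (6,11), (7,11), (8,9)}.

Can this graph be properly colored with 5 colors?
A valid 5-coloring: color 1: [5, 6, 7]; color 2: [8, 10, 11]; color 3: [9].
(χ(G) = 3 ≤ 5.)

Yes, G is 5-colorable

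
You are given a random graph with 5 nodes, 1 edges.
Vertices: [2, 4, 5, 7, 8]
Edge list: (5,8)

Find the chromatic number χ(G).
χ(G) = 2

Clique number ω(G) = 2 (lower bound: χ ≥ ω).
The graph is bipartite (no odd cycle), so 2 colors suffice: χ(G) = 2.
A valid 2-coloring: color 1: [2, 4, 7, 8]; color 2: [5].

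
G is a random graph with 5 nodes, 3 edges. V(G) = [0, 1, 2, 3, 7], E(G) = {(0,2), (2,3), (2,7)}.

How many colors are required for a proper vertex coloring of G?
χ(G) = 2

Clique number ω(G) = 2 (lower bound: χ ≥ ω).
The graph is bipartite (no odd cycle), so 2 colors suffice: χ(G) = 2.
A valid 2-coloring: color 1: [1, 2]; color 2: [0, 3, 7].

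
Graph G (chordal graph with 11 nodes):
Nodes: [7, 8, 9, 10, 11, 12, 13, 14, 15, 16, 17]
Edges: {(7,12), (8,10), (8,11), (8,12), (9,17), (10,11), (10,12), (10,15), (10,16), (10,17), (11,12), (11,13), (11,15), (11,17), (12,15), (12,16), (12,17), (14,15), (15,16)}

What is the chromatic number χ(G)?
χ(G) = 4

Clique number ω(G) = 4 (lower bound: χ ≥ ω).
The clique on [10, 12, 15, 16] has size 4, forcing χ ≥ 4, and the coloring below uses 4 colors, so χ(G) = 4.
A valid 4-coloring: color 1: [9, 12, 13, 14]; color 2: [7, 11, 16]; color 3: [10]; color 4: [8, 15, 17].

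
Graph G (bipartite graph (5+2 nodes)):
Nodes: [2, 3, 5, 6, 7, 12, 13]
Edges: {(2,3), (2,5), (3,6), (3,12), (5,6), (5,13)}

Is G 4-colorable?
Yes, G is 4-colorable

A valid 4-coloring: color 1: [3, 5, 7]; color 2: [2, 6, 12, 13].
(χ(G) = 2 ≤ 4.)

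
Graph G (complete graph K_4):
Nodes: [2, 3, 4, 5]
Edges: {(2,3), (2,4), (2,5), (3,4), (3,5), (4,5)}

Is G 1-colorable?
No, G is not 1-colorable

The clique on vertices [2, 3, 4, 5] has size 4 > 1, so it alone needs 4 colors.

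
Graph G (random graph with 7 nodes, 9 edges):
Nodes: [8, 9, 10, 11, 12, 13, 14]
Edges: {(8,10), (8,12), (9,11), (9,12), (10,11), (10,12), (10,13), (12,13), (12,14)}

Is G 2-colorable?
The clique on vertices [8, 10, 12] has size 3 > 2, so it alone needs 3 colors.

No, G is not 2-colorable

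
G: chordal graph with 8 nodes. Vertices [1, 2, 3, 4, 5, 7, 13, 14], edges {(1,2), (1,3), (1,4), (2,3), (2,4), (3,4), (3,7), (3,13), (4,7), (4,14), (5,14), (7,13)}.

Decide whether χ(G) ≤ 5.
A valid 5-coloring: color 1: [4, 5, 13]; color 2: [3, 14]; color 3: [1, 7]; color 4: [2].
(χ(G) = 4 ≤ 5.)

Yes, G is 5-colorable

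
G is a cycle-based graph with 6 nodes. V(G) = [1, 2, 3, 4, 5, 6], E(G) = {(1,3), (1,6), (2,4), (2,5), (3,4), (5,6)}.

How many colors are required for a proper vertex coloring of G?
Clique number ω(G) = 2 (lower bound: χ ≥ ω).
The graph is bipartite (no odd cycle), so 2 colors suffice: χ(G) = 2.
A valid 2-coloring: color 1: [2, 3, 6]; color 2: [1, 4, 5].

χ(G) = 2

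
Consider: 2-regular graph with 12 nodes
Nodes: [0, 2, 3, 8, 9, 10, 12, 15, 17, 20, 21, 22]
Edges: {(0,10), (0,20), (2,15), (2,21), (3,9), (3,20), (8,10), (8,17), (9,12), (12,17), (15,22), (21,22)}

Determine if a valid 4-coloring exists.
Yes, G is 4-colorable

A valid 4-coloring: color 1: [2, 9, 10, 17, 20, 22]; color 2: [0, 3, 8, 12, 15, 21].
(χ(G) = 2 ≤ 4.)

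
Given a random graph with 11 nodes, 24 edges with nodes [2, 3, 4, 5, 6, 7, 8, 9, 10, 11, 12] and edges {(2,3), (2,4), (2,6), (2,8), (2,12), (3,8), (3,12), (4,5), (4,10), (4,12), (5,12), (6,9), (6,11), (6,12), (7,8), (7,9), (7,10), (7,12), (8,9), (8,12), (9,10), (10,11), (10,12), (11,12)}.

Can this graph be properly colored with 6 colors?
Yes, G is 6-colorable

A valid 6-coloring: color 1: [9, 12]; color 2: [4, 8, 11]; color 3: [2, 5, 10]; color 4: [3, 6, 7].
(χ(G) = 4 ≤ 6.)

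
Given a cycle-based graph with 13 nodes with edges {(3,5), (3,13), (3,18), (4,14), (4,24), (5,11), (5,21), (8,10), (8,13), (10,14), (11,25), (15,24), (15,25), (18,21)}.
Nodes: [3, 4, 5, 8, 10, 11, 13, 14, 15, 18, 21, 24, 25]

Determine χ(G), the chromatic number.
χ(G) = 3

Clique number ω(G) = 2 (lower bound: χ ≥ ω).
Odd cycle [24, 15, 25, 11, 5, 3, 13, 8, 10, 14, 4] needs 3 colors (χ ≥ 3).
The coloring below uses 3 colors, so χ(G) = 3.
A valid 3-coloring: color 1: [5, 13, 14, 18, 24, 25]; color 2: [3, 4, 8, 11, 15, 21]; color 3: [10].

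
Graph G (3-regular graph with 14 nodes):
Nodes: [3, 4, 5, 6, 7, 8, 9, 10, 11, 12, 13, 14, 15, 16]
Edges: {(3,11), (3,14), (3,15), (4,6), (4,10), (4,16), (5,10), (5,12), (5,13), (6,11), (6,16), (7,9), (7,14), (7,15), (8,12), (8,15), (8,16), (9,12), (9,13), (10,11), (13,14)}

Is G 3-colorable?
Yes, G is 3-colorable

A valid 3-coloring: color 1: [5, 9, 11, 14, 15, 16]; color 2: [3, 4, 7, 12, 13]; color 3: [6, 8, 10].
(χ(G) = 3 ≤ 3.)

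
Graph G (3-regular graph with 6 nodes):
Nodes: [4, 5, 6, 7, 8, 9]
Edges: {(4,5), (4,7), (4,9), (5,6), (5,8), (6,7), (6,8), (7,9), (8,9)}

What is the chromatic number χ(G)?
Clique number ω(G) = 3 (lower bound: χ ≥ ω).
The clique on [5, 6, 8] has size 3, forcing χ ≥ 3, and the coloring below uses 3 colors, so χ(G) = 3.
A valid 3-coloring: color 1: [4, 6]; color 2: [7, 8]; color 3: [5, 9].

χ(G) = 3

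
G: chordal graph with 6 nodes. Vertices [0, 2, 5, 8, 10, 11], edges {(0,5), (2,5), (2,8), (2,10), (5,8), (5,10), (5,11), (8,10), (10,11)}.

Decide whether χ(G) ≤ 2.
No, G is not 2-colorable

The clique on vertices [2, 5, 8, 10] has size 4 > 2, so it alone needs 4 colors.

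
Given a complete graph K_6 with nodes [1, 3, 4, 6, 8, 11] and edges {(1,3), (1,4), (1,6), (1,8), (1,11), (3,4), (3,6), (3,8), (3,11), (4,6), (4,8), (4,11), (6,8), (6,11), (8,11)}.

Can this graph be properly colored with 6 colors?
Yes, G is 6-colorable

A valid 6-coloring: color 1: [6]; color 2: [11]; color 3: [1]; color 4: [4]; color 5: [3]; color 6: [8].
(χ(G) = 6 ≤ 6.)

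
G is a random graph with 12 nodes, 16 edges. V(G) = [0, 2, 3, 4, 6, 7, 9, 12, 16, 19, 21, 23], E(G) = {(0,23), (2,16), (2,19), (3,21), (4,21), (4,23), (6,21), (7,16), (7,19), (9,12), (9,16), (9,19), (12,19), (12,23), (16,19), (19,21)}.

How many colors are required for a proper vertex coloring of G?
χ(G) = 3

Clique number ω(G) = 3 (lower bound: χ ≥ ω).
The clique on [9, 16, 19] has size 3, forcing χ ≥ 3, and the coloring below uses 3 colors, so χ(G) = 3.
A valid 3-coloring: color 1: [3, 6, 19, 23]; color 2: [0, 12, 16, 21]; color 3: [2, 4, 7, 9].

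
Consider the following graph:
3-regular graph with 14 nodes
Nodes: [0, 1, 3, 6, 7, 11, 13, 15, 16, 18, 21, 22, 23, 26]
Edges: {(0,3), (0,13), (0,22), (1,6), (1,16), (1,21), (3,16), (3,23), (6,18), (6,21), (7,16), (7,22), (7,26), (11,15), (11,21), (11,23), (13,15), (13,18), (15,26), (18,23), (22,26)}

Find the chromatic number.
χ(G) = 3

Clique number ω(G) = 3 (lower bound: χ ≥ ω).
The clique on [1, 6, 21] has size 3, forcing χ ≥ 3, and the coloring below uses 3 colors, so χ(G) = 3.
A valid 3-coloring: color 1: [13, 16, 21, 23, 26]; color 2: [0, 1, 7, 11, 18]; color 3: [3, 6, 15, 22].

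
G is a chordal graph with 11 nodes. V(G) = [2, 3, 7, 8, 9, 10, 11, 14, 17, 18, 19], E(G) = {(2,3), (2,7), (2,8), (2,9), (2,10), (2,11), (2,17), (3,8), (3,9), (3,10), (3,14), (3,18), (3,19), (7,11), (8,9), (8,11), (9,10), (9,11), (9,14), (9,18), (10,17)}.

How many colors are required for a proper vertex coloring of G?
χ(G) = 4

Clique number ω(G) = 4 (lower bound: χ ≥ ω).
The clique on [2, 8, 9, 11] has size 4, forcing χ ≥ 4, and the coloring below uses 4 colors, so χ(G) = 4.
A valid 4-coloring: color 1: [2, 14, 18, 19]; color 2: [3, 11, 17]; color 3: [7, 9]; color 4: [8, 10].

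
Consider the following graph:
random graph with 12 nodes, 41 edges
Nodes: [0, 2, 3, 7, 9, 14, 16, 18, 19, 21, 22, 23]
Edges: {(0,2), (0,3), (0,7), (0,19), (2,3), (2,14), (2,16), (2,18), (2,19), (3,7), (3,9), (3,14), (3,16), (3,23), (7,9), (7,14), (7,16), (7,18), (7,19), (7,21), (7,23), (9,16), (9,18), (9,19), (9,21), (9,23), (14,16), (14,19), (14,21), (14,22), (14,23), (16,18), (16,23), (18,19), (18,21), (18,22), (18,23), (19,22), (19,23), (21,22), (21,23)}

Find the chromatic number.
χ(G) = 5

Clique number ω(G) = 5 (lower bound: χ ≥ ω).
The clique on [7, 9, 16, 18, 23] has size 5, forcing χ ≥ 5, and the coloring below uses 5 colors, so χ(G) = 5.
A valid 5-coloring: color 1: [2, 7, 22]; color 2: [16, 19, 21]; color 3: [3, 18]; color 4: [0, 23]; color 5: [9, 14].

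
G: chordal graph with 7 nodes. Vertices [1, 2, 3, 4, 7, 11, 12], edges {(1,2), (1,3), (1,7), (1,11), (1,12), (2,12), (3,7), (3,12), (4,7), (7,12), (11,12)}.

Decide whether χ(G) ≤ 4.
Yes, G is 4-colorable

A valid 4-coloring: color 1: [1, 4]; color 2: [12]; color 3: [2, 7, 11]; color 4: [3].
(χ(G) = 4 ≤ 4.)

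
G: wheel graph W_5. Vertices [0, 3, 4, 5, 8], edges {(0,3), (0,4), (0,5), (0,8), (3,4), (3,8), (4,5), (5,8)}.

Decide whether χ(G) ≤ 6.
A valid 6-coloring: color 1: [0]; color 2: [3, 5]; color 3: [4, 8].
(χ(G) = 3 ≤ 6.)

Yes, G is 6-colorable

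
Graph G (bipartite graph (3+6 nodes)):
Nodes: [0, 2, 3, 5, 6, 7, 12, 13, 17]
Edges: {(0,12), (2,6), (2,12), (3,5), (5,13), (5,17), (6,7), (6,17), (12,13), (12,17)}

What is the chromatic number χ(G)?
Clique number ω(G) = 2 (lower bound: χ ≥ ω).
The graph is bipartite (no odd cycle), so 2 colors suffice: χ(G) = 2.
A valid 2-coloring: color 1: [5, 6, 12]; color 2: [0, 2, 3, 7, 13, 17].

χ(G) = 2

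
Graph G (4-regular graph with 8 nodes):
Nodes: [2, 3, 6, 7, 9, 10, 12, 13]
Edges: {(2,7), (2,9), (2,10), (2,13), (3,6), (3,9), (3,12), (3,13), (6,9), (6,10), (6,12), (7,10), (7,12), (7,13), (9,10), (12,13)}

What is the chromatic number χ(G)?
Clique number ω(G) = 3 (lower bound: χ ≥ ω).
Suppose a proper 3-coloring c exists. The clique [2, 7, 10] takes 3 distinct colors; by symmetry let c(2) = 1, c(7) = 2, c(10) = 3.
- Vertex 9: neighbors [2, 10] already have colors [1, 3] ⇒ c(9) = 2.
- Vertex 6: neighbors [9, 10] already have colors [2, 3] ⇒ c(6) = 1.
- Vertex 3: neighbors [6, 9] already have colors [1, 2] ⇒ c(3) = 3.
- Vertex 12: neighbors [6, 7, 3] already have colors [1, 2, 3] — all 3 colors blocked. Contradiction.
The forced assignments end in a contradiction, so G has no proper 3-coloring (χ ≥ 4).
The coloring below uses 4 colors, so χ(G) = 4.
A valid 4-coloring: color 1: [2, 12]; color 2: [7, 9]; color 3: [3, 10]; color 4: [6, 13].

χ(G) = 4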